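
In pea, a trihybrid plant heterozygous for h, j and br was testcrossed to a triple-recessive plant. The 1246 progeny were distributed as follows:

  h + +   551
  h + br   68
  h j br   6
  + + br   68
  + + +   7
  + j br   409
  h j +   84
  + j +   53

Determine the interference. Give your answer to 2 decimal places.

0.27

The two most frequent reciprocal classes, + j br and h + +, are the parental types, so the F1 was + j br / h + +.
The two rarest classes, h j br and + + +, are the double crossovers. Comparing them with the parentals, only the h allele has switched, so h is the middle locus and the order is j – h – br.
j–h: (152 + 13)/1246 = 0.1324; h–br: (121 + 13)/1246 = 0.1075.
Expected DCO frequency = 0.1324 × 0.1075 ≈ 0.01423; observed = 13/1246 ≈ 0.01043.
Coefficient of coincidence = 0.01043/0.01423 ≈ 0.73; interference = 1 − 0.73 = 0.27.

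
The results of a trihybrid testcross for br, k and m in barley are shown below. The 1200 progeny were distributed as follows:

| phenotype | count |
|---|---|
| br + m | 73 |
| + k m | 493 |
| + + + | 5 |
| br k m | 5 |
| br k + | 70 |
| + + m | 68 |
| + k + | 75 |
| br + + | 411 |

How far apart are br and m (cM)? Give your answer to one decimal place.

13.2 cM

The two most frequent reciprocal classes, br + + and + k m, are the parental types, so the F1 was br + + / + k m.
The two rarest classes, + + + and br k m, are the double crossovers. Comparing them with the parentals, only the br allele has switched, so br is the middle locus and the order is m – br – k.
Crossovers in the m–br interval produce the single-crossover classes br + m and + k + (73 + 75 = 148) plus the double crossovers (10).
RF(m–br) = (148 + 10) / 1200 = 158/1200 = 0.1317 → 13.2 cM.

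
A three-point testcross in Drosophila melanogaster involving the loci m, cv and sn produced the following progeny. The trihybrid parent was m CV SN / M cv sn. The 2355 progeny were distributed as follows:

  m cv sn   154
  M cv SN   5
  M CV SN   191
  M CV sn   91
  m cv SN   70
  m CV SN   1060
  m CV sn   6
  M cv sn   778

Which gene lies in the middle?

The two rarest classes, m CV sn and M cv SN, are the double crossovers. Comparing them with the parentals, only the sn allele has switched, so sn is the middle locus and the order is cv – sn – m.

sn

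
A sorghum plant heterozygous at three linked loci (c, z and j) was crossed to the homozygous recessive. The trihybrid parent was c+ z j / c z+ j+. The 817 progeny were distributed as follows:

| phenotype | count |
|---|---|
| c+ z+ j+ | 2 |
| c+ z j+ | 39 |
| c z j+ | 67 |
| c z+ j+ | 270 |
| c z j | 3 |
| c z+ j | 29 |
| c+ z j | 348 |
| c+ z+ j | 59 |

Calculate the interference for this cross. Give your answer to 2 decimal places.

0.57

The two rarest classes, c z j and c+ z+ j+, are the double crossovers. Comparing them with the parentals, only the c allele has switched, so c is the middle locus and the order is j – c – z.
j–c: (68 + 5)/817 = 0.0894; c–z: (126 + 5)/817 = 0.1603.
Expected DCO frequency = 0.0894 × 0.1603 ≈ 0.01433; observed = 5/817 ≈ 0.00612.
Coefficient of coincidence = 0.00612/0.01433 ≈ 0.43; interference = 1 − 0.43 = 0.57.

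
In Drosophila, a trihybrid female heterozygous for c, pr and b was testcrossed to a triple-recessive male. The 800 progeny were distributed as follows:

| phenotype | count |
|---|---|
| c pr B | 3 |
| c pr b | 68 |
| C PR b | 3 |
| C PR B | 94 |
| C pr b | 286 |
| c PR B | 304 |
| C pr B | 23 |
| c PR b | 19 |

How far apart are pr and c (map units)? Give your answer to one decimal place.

The two most frequent reciprocal classes, c PR B and C pr b, are the parental types, so the F1 was c PR B / C pr b.
The two rarest classes, c pr B and C PR b, are the double crossovers. Comparing them with the parentals, only the pr allele has switched, so pr is the middle locus and the order is b – pr – c.
Crossovers in the pr–c interval produce the single-crossover classes C PR B and c pr b (94 + 68 = 162) plus the double crossovers (6).
RF(pr–c) = (162 + 6) / 800 = 168/800 = 0.2100 → 21.0 map units.

21.0 map units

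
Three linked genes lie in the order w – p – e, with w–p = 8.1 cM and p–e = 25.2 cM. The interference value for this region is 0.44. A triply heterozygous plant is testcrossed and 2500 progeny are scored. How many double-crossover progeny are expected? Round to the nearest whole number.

Map distances give recombination frequencies of 0.081 and 0.252 for the two intervals.
With interference 0.44 (so coincidence = 0.56), expected double-crossover frequency = 0.081 × 0.252 × 0.56 = 0.01143.
Expected number = 0.01143 × 2500 = 28.58 ≈ 29.

29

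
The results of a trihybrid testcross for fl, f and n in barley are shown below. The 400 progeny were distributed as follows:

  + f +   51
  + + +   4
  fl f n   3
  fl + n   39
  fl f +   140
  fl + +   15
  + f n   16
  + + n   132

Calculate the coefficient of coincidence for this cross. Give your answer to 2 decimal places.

The two most frequent reciprocal classes, + + n and fl f +, are the parental types, so the F1 was + + n / fl f +.
The two rarest classes, + + + and fl f n, are the double crossovers. Comparing them with the parentals, only the n allele has switched, so n is the middle locus and the order is f – n – fl.
f–n: (31 + 7)/400 = 0.0950; n–fl: (90 + 7)/400 = 0.2425.
Expected DCO frequency = 0.0950 × 0.2425 ≈ 0.02304; observed = 7/400 ≈ 0.01750.
Coefficient of coincidence = 0.01750/0.02304 ≈ 0.76.

0.76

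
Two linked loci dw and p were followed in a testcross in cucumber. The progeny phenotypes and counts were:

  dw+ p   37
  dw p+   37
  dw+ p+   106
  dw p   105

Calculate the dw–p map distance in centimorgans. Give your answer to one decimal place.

26.0 centimorgans

The two most frequent classes, dw+ p+ (106) and dw p (105), are the parental types, so the F1 was dw+ p+ / dw p.
The recombinant classes are dw+ p and dw p+: 37 + 37 = 74.
Recombination frequency = 74/285 = 0.2596 ≈ 26.0%, i.e. 26.0 centimorgans.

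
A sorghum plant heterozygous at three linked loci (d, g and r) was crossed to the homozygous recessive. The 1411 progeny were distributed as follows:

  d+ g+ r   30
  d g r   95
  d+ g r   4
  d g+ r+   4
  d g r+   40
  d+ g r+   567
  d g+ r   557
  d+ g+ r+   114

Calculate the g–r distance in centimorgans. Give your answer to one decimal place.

The two most frequent reciprocal classes, d+ g r+ and d g+ r, are the parental types, so the F1 was d+ g r+ / d g+ r.
The two rarest classes, d+ g r and d g+ r+, are the double crossovers. Comparing them with the parentals, only the r allele has switched, so r is the middle locus and the order is g – r – d.
Crossovers in the g–r interval produce the single-crossover classes d+ g+ r+ and d g r (114 + 95 = 209) plus the double crossovers (8).
RF(g–r) = (209 + 8) / 1411 = 217/1411 = 0.1538 → 15.4 centimorgans.

15.4 centimorgans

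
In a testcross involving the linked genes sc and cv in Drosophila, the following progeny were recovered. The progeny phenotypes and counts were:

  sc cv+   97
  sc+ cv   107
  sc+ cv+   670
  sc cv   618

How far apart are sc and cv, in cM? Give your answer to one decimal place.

13.7 cM

The two most frequent classes, sc+ cv+ (670) and sc cv (618), are the parental types, so the F1 was sc+ cv+ / sc cv.
The recombinant classes are sc+ cv and sc cv+: 107 + 97 = 204.
Recombination frequency = 204/1492 = 0.1367 ≈ 13.7%, i.e. 13.7 cM.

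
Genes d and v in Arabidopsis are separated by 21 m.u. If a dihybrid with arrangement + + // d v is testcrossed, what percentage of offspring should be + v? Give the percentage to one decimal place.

10.5%

A map distance of 21 m.u. corresponds to a recombination frequency of 0.210.
The F1 is + + / d v, so + v is a recombinant gamete class with expected frequency r/2 = 0.210/2 = 0.1050.
That is 0.1050 = 10.5% of the progeny.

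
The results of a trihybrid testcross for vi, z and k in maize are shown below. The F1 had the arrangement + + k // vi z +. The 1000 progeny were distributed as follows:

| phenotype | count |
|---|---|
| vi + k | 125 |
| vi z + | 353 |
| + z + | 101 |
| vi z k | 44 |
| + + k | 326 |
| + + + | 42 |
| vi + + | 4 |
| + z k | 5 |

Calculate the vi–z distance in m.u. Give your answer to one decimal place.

The two rarest classes, + z k and vi + +, are the double crossovers. Comparing them with the parentals, only the z allele has switched, so z is the middle locus and the order is vi – z – k.
Crossovers in the vi–z interval produce the single-crossover classes vi + k and + z + (125 + 101 = 226) plus the double crossovers (9).
RF(vi–z) = (226 + 9) / 1000 = 235/1000 = 0.2350 → 23.5 m.u.

23.5 m.u.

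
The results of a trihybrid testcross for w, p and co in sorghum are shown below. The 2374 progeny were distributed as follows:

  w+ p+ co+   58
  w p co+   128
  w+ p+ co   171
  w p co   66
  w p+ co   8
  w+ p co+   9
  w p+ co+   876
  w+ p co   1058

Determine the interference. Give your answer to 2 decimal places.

0.09

The two most frequent reciprocal classes, w p+ co+ and w+ p co, are the parental types, so the F1 was w p+ co+ / w+ p co.
The two rarest classes, w p+ co and w+ p co+, are the double crossovers. Comparing them with the parentals, only the co allele has switched, so co is the middle locus and the order is w – co – p.
w–co: (124 + 17)/2374 = 0.0594; co–p: (299 + 17)/2374 = 0.1331.
Expected DCO frequency = 0.0594 × 0.1331 ≈ 0.00791; observed = 17/2374 ≈ 0.00716.
Coefficient of coincidence = 0.00716/0.00791 ≈ 0.91; interference = 1 − 0.91 = 0.09.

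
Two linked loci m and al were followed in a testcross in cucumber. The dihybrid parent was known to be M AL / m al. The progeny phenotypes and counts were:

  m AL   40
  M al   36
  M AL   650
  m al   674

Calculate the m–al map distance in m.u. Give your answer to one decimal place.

The recombinant classes are M al and m AL: 36 + 40 = 76.
Recombination frequency = 76/1400 = 0.0543 ≈ 5.4%, i.e. 5.4 m.u.

5.4 m.u.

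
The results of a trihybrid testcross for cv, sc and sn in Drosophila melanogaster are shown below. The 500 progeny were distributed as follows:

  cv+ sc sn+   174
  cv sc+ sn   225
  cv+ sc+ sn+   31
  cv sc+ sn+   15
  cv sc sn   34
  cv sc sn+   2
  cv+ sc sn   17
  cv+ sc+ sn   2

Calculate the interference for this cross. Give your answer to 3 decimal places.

The two most frequent reciprocal classes, cv+ sc sn+ and cv sc+ sn, are the parental types, so the F1 was cv+ sc sn+ / cv sc+ sn.
The two rarest classes, cv sc sn+ and cv+ sc+ sn, are the double crossovers. Comparing them with the parentals, only the cv allele has switched, so cv is the middle locus and the order is sn – cv – sc.
sn–cv: (32 + 4)/500 = 0.0720; cv–sc: (65 + 4)/500 = 0.1380.
Expected DCO frequency = 0.0720 × 0.1380 ≈ 0.00994; observed = 4/500 ≈ 0.00800.
Coefficient of coincidence = 0.00800/0.00994 ≈ 0.805; interference = 1 − 0.805 = 0.195.

0.195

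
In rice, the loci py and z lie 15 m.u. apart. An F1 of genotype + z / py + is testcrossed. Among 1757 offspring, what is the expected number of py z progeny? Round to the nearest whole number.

132

A map distance of 15 m.u. corresponds to a recombination frequency of 0.150.
The F1 is + z / py +, so py z is a recombinant gamete class with expected frequency r/2 = 0.150/2 = 0.0750.
Expected number = 0.0750 × 1757 = 131.78 ≈ 132.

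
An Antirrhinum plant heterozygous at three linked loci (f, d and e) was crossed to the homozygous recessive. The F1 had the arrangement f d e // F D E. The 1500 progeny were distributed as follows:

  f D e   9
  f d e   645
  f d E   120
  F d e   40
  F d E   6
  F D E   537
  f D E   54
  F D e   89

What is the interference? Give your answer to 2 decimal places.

The two rarest classes, f D e and F d E, are the double crossovers. Comparing them with the parentals, only the d allele has switched, so d is the middle locus and the order is e – d – f.
e–d: (209 + 15)/1500 = 0.1493; d–f: (94 + 15)/1500 = 0.0727.
Expected DCO frequency = 0.1493 × 0.0727 ≈ 0.01085; observed = 15/1500 ≈ 0.01000.
Coefficient of coincidence = 0.01000/0.01085 ≈ 0.92; interference = 1 − 0.92 = 0.08.

0.08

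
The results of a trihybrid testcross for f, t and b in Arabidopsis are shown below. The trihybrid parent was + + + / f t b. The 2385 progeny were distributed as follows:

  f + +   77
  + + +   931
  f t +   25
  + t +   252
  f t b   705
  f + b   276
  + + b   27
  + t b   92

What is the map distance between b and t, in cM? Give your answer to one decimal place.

24.3 cM

The two rarest classes, + + b and f t +, are the double crossovers. Comparing them with the parentals, only the b allele has switched, so b is the middle locus and the order is f – b – t.
Crossovers in the b–t interval produce the single-crossover classes + t + and f + b (252 + 276 = 528) plus the double crossovers (52).
RF(b–t) = (528 + 52) / 2385 = 580/2385 = 0.2432 → 24.3 cM.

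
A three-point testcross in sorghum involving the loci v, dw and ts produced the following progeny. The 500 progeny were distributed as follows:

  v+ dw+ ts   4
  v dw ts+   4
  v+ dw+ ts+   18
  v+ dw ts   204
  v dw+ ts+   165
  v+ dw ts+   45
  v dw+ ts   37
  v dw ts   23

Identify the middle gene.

dw

The two most frequent reciprocal classes, v dw+ ts+ and v+ dw ts, are the parental types, so the F1 was v dw+ ts+ / v+ dw ts.
The two rarest classes, v dw ts+ and v+ dw+ ts, are the double crossovers. Comparing them with the parentals, only the dw allele has switched, so dw is the middle locus and the order is v – dw – ts.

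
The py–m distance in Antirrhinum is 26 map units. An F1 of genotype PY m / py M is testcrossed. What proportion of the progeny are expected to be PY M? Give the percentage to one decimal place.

13.0%

A map distance of 26 map units corresponds to a recombination frequency of 0.260.
The F1 is PY m / py M, so PY M is a recombinant gamete class with expected frequency r/2 = 0.260/2 = 0.1300.
That is 0.1300 = 13.0% of the progeny.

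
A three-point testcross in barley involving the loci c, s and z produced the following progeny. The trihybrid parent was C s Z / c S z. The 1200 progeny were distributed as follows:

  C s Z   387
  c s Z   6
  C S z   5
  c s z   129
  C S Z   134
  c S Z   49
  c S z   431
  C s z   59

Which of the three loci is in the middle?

c

The two rarest classes, c s Z and C S z, are the double crossovers. Comparing them with the parentals, only the c allele has switched, so c is the middle locus and the order is z – c – s.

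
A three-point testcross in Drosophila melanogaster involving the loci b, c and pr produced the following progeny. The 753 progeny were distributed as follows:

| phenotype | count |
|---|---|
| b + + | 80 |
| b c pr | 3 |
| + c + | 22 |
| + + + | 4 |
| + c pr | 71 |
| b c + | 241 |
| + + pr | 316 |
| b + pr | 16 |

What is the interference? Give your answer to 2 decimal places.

The two most frequent reciprocal classes, + + pr and b c +, are the parental types, so the F1 was + + pr / b c +.
The two rarest classes, + + + and b c pr, are the double crossovers. Comparing them with the parentals, only the pr allele has switched, so pr is the middle locus and the order is b – pr – c.
b–pr: (38 + 7)/753 = 0.0598; pr–c: (151 + 7)/753 = 0.2098.
Expected DCO frequency = 0.0598 × 0.2098 ≈ 0.01255; observed = 7/753 ≈ 0.00930.
Coefficient of coincidence = 0.00930/0.01255 ≈ 0.74; interference = 1 − 0.74 = 0.26.

0.26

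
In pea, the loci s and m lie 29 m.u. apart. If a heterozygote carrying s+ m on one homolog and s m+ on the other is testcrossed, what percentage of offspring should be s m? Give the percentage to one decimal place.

A map distance of 29 m.u. corresponds to a recombination frequency of 0.290.
The F1 is s+ m / s m+, so s m is a recombinant gamete class with expected frequency r/2 = 0.290/2 = 0.1450.
That is 0.1450 = 14.5% of the progeny.

14.5%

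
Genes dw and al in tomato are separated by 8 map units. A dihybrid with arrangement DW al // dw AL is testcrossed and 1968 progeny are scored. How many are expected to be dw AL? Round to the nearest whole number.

905

A map distance of 8 map units corresponds to a recombination frequency of 0.080.
The F1 is DW al / dw AL, so dw AL is a parental gamete class with expected frequency (1 − r)/2 = 0.920/2 = 0.4600.
Expected number = 0.4600 × 1968 = 905.28 ≈ 905.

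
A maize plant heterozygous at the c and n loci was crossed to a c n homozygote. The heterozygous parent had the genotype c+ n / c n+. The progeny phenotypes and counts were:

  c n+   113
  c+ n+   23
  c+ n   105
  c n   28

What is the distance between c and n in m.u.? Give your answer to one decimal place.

19.0 m.u.

The recombinant classes are c+ n+ and c n: 23 + 28 = 51.
Recombination frequency = 51/269 = 0.1896 ≈ 19.0%, i.e. 19.0 m.u.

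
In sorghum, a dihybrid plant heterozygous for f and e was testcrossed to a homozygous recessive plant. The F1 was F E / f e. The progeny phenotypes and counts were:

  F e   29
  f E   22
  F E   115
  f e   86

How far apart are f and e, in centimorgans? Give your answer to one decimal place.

20.2 centimorgans

The recombinant classes are F e and f E: 29 + 22 = 51.
Recombination frequency = 51/252 = 0.2024 ≈ 20.2%, i.e. 20.2 centimorgans.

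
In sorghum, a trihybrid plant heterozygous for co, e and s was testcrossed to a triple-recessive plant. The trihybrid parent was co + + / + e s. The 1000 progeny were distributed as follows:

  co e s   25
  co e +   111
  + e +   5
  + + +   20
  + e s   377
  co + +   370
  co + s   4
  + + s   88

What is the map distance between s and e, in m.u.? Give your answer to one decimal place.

The two rarest classes, co + s and + e +, are the double crossovers. Comparing them with the parentals, only the s allele has switched, so s is the middle locus and the order is co – s – e.
Crossovers in the s–e interval produce the single-crossover classes co e + and + + s (111 + 88 = 199) plus the double crossovers (9).
RF(s–e) = (199 + 9) / 1000 = 208/1000 = 0.2080 → 20.8 m.u.

20.8 m.u.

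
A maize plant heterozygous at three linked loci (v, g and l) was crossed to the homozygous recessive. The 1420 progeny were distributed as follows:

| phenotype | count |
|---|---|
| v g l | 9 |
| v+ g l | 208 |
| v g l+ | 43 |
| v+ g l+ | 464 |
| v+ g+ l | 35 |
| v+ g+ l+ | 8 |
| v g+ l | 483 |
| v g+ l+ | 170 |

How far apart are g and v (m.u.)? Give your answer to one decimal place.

6.7 m.u.

The two most frequent reciprocal classes, v+ g l+ and v g+ l, are the parental types, so the F1 was v+ g l+ / v g+ l.
The two rarest classes, v+ g+ l+ and v g l, are the double crossovers. Comparing them with the parentals, only the g allele has switched, so g is the middle locus and the order is v – g – l.
Crossovers in the v–g interval produce the single-crossover classes v g l+ and v+ g+ l (43 + 35 = 78) plus the double crossovers (17).
RF(v–g) = (78 + 17) / 1420 = 95/1420 = 0.0669 → 6.7 m.u.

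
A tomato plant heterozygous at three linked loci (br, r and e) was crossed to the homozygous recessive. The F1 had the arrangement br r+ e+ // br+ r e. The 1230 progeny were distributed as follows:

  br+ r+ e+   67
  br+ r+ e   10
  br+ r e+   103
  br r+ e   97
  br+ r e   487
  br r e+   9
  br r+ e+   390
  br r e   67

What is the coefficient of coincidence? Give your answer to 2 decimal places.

0.70

The two rarest classes, br r e+ and br+ r+ e, are the double crossovers. Comparing them with the parentals, only the r allele has switched, so r is the middle locus and the order is e – r – br.
e–r: (200 + 19)/1230 = 0.1780; r–br: (134 + 19)/1230 = 0.1244.
Expected DCO frequency = 0.1780 × 0.1244 ≈ 0.02214; observed = 19/1230 ≈ 0.01545.
Coefficient of coincidence = 0.01545/0.02214 ≈ 0.70.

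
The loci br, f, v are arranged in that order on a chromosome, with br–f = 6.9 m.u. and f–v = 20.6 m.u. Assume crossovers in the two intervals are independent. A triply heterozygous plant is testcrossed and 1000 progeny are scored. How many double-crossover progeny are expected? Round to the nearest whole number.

Map distances give recombination frequencies of 0.069 and 0.206 for the two intervals.
With no interference, expected double-crossover frequency = 0.069 × 0.206 = 0.01421.
Expected number = 0.01421 × 1000 = 14.21 ≈ 14.

14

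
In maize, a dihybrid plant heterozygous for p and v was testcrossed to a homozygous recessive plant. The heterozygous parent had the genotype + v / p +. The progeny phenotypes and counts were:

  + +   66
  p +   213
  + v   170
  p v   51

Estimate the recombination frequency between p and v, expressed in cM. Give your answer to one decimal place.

23.4 cM

The recombinant classes are + + and p v: 66 + 51 = 117.
Recombination frequency = 117/500 = 0.2340 ≈ 23.4%, i.e. 23.4 cM.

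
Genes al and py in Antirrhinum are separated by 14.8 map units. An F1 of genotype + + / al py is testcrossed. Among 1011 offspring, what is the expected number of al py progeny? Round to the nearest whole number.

431

A map distance of 14.8 map units corresponds to a recombination frequency of 0.148.
The F1 is + + / al py, so al py is a parental gamete class with expected frequency (1 − r)/2 = 0.852/2 = 0.4260.
Expected number = 0.4260 × 1011 = 430.69 ≈ 431.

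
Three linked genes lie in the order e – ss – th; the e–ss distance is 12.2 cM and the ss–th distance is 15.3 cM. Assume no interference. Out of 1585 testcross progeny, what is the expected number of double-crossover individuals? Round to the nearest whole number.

Map distances give recombination frequencies of 0.122 and 0.153 for the two intervals.
With no interference, expected double-crossover frequency = 0.122 × 0.153 = 0.01867.
Expected number = 0.01867 × 1585 = 29.59 ≈ 30.

30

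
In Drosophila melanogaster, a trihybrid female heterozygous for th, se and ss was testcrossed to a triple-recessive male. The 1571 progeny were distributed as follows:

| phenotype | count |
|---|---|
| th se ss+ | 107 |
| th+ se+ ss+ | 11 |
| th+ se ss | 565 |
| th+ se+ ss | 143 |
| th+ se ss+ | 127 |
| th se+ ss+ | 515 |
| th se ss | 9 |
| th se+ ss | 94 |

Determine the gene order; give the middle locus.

The two most frequent reciprocal classes, th+ se ss and th se+ ss+, are the parental types, so the F1 was th+ se ss / th se+ ss+.
The two rarest classes, th se ss and th+ se+ ss+, are the double crossovers. Comparing them with the parentals, only the th allele has switched, so th is the middle locus and the order is ss – th – se.

th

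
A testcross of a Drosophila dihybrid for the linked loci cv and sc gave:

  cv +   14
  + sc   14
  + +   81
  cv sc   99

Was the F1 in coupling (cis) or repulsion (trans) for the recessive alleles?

cis

The two most frequent classes are + + (81) and cv sc (99); these are the parental (non-recombinant) types.
So the F1 carried + + on one chromosome and cv sc on the other — the recessive alleles are on the same chromosome (cis / coupling).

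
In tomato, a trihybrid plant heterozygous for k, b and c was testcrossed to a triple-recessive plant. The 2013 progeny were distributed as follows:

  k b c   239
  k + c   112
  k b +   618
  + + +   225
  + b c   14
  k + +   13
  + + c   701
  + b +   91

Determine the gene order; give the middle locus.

b

The two most frequent reciprocal classes, + + c and k b +, are the parental types, so the F1 was + + c / k b +.
The two rarest classes, + b c and k + +, are the double crossovers. Comparing them with the parentals, only the b allele has switched, so b is the middle locus and the order is c – b – k.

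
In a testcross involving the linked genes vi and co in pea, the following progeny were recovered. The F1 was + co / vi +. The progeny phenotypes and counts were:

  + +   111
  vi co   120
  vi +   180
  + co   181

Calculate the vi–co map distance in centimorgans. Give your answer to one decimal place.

39.0 centimorgans

The recombinant classes are + + and vi co: 111 + 120 = 231.
Recombination frequency = 231/592 = 0.3902 ≈ 39.0%, i.e. 39.0 centimorgans.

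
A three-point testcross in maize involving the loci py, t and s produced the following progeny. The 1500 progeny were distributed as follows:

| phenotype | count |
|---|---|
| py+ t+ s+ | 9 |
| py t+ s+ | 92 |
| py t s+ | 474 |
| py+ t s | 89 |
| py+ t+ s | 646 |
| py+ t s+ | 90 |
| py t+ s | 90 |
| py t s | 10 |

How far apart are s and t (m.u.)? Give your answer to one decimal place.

The two most frequent reciprocal classes, py+ t+ s and py t s+, are the parental types, so the F1 was py+ t+ s / py t s+.
The two rarest classes, py+ t+ s+ and py t s, are the double crossovers. Comparing them with the parentals, only the s allele has switched, so s is the middle locus and the order is t – s – py.
Crossovers in the t–s interval produce the single-crossover classes py+ t s and py t+ s+ (89 + 92 = 181) plus the double crossovers (19).
RF(t–s) = (181 + 19) / 1500 = 200/1500 = 0.1333 → 13.3 m.u.

13.3 m.u.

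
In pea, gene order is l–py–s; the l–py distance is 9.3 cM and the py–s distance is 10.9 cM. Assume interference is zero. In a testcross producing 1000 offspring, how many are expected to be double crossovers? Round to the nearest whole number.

Map distances give recombination frequencies of 0.093 and 0.109 for the two intervals.
With no interference, expected double-crossover frequency = 0.093 × 0.109 = 0.01014.
Expected number = 0.01014 × 1000 = 10.14 ≈ 10.

10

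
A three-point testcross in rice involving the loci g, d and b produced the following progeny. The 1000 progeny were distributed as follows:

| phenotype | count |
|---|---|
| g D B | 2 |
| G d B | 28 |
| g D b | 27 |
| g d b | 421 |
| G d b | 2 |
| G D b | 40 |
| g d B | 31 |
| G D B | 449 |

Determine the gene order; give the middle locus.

g

The two most frequent reciprocal classes, G D B and g d b, are the parental types, so the F1 was G D B / g d b.
The two rarest classes, g D B and G d b, are the double crossovers. Comparing them with the parentals, only the g allele has switched, so g is the middle locus and the order is b – g – d.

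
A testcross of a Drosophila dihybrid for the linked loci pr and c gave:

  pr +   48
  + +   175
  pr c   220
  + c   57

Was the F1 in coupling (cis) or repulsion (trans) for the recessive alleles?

cis

The two most frequent classes are + + (175) and pr c (220); these are the parental (non-recombinant) types.
So the F1 carried + + on one chromosome and pr c on the other — the recessive alleles are on the same chromosome (cis / coupling).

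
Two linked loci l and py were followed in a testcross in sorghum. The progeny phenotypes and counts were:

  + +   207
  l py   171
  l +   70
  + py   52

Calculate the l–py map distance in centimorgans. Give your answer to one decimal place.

24.4 centimorgans

The two most frequent classes, + + (207) and l py (171), are the parental types, so the F1 was + + / l py.
The recombinant classes are + py and l +: 52 + 70 = 122.
Recombination frequency = 122/500 = 0.2440 ≈ 24.4%, i.e. 24.4 centimorgans.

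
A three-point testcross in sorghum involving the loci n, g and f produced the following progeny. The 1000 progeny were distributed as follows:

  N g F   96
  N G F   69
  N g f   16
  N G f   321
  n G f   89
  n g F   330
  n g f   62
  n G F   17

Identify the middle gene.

The two most frequent reciprocal classes, N G f and n g F, are the parental types, so the F1 was N G f / n g F.
The two rarest classes, N g f and n G F, are the double crossovers. Comparing them with the parentals, only the g allele has switched, so g is the middle locus and the order is n – g – f.

g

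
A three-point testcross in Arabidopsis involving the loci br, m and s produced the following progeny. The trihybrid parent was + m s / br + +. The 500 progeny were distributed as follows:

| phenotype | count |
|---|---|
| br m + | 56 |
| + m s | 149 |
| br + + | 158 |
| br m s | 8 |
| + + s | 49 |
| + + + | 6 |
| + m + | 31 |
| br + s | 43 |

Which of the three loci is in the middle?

The two rarest classes, br m s and + + +, are the double crossovers. Comparing them with the parentals, only the br allele has switched, so br is the middle locus and the order is m – br – s.

br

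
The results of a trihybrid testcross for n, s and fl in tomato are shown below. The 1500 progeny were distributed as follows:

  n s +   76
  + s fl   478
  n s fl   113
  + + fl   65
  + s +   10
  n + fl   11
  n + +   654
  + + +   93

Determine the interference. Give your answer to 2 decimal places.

The two most frequent reciprocal classes, + s fl and n + +, are the parental types, so the F1 was + s fl / n + +.
The two rarest classes, + s + and n + fl, are the double crossovers. Comparing them with the parentals, only the fl allele has switched, so fl is the middle locus and the order is n – fl – s.
n–fl: (206 + 21)/1500 = 0.1513; fl–s: (141 + 21)/1500 = 0.1080.
Expected DCO frequency = 0.1513 × 0.1080 ≈ 0.01634; observed = 21/1500 ≈ 0.01400.
Coefficient of coincidence = 0.01400/0.01634 ≈ 0.86; interference = 1 − 0.86 = 0.14.

0.14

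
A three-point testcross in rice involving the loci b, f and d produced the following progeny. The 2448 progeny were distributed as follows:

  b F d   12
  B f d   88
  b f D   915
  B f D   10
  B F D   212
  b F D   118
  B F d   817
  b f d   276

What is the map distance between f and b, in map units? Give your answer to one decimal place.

9.3 map units

The two most frequent reciprocal classes, B F d and b f D, are the parental types, so the F1 was B F d / b f D.
The two rarest classes, b F d and B f D, are the double crossovers. Comparing them with the parentals, only the b allele has switched, so b is the middle locus and the order is f – b – d.
Crossovers in the f–b interval produce the single-crossover classes B f d and b F D (88 + 118 = 206) plus the double crossovers (22).
RF(f–b) = (206 + 22) / 2448 = 228/2448 = 0.0931 → 9.3 map units.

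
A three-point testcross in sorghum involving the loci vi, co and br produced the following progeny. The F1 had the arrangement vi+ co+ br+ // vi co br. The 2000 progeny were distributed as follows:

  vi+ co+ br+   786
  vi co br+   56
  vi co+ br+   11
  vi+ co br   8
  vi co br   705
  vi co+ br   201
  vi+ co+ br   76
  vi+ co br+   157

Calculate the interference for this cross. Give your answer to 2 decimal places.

The two rarest classes, vi co+ br+ and vi+ co br, are the double crossovers. Comparing them with the parentals, only the vi allele has switched, so vi is the middle locus and the order is br – vi – co.
br–vi: (132 + 19)/2000 = 0.0755; vi–co: (358 + 19)/2000 = 0.1885.
Expected DCO frequency = 0.0755 × 0.1885 ≈ 0.01423; observed = 19/2000 ≈ 0.00950.
Coefficient of coincidence = 0.00950/0.01423 ≈ 0.67; interference = 1 − 0.67 = 0.33.

0.33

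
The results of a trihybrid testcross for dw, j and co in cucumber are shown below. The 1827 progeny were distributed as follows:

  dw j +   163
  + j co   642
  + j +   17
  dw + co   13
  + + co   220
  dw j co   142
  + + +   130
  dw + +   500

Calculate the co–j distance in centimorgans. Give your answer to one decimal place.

22.6 centimorgans

The two most frequent reciprocal classes, + j co and dw + +, are the parental types, so the F1 was + j co / dw + +.
The two rarest classes, + j + and dw + co, are the double crossovers. Comparing them with the parentals, only the co allele has switched, so co is the middle locus and the order is dw – co – j.
Crossovers in the co–j interval produce the single-crossover classes + + co and dw j + (220 + 163 = 383) plus the double crossovers (30).
RF(co–j) = (383 + 30) / 1827 = 413/1827 = 0.2261 → 22.6 centimorgans.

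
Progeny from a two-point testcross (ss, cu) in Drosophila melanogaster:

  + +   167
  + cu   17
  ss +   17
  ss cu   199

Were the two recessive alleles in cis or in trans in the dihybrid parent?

The two most frequent classes are + + (167) and ss cu (199); these are the parental (non-recombinant) types.
So the F1 carried + + on one chromosome and ss cu on the other — the recessive alleles are on the same chromosome (cis / coupling).

cis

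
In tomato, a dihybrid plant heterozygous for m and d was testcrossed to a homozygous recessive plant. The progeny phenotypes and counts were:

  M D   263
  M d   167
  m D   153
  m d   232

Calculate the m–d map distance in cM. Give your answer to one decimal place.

The two most frequent classes, M D (263) and m d (232), are the parental types, so the F1 was M D / m d.
The recombinant classes are M d and m D: 167 + 153 = 320.
Recombination frequency = 320/815 = 0.3926 ≈ 39.3%, i.e. 39.3 cM.

39.3 cM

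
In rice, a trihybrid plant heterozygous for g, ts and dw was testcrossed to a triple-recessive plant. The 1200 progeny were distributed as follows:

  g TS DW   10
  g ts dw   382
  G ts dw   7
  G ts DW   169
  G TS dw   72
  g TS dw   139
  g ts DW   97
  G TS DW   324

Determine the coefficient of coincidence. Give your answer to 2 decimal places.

0.34

The two most frequent reciprocal classes, G TS DW and g ts dw, are the parental types, so the F1 was G TS DW / g ts dw.
The two rarest classes, g TS DW and G ts dw, are the double crossovers. Comparing them with the parentals, only the g allele has switched, so g is the middle locus and the order is ts – g – dw.
ts–g: (308 + 17)/1200 = 0.2708; g–dw: (169 + 17)/1200 = 0.1550.
Expected DCO frequency = 0.2708 × 0.1550 ≈ 0.04197; observed = 17/1200 ≈ 0.01417.
Coefficient of coincidence = 0.01417/0.04197 ≈ 0.34.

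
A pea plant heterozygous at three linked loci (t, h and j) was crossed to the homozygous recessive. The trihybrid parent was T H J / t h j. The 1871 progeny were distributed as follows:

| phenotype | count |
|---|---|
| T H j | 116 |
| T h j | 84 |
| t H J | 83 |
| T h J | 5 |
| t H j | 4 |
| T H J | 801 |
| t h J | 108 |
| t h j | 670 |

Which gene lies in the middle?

The two rarest classes, T h J and t H j, are the double crossovers. Comparing them with the parentals, only the h allele has switched, so h is the middle locus and the order is j – h – t.

h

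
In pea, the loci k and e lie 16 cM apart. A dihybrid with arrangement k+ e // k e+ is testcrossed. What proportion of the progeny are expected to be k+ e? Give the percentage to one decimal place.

42.0%

A map distance of 16 cM corresponds to a recombination frequency of 0.160.
The F1 is k+ e / k e+, so k+ e is a parental gamete class with expected frequency (1 − r)/2 = 0.840/2 = 0.4200.
That is 0.4200 = 42.0% of the progeny.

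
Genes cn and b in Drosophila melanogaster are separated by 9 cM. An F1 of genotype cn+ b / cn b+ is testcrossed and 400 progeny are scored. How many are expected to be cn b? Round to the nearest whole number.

A map distance of 9 cM corresponds to a recombination frequency of 0.090.
The F1 is cn+ b / cn b+, so cn b is a recombinant gamete class with expected frequency r/2 = 0.090/2 = 0.0450.
Expected number = 0.0450 × 400 = 18.00 ≈ 18.

18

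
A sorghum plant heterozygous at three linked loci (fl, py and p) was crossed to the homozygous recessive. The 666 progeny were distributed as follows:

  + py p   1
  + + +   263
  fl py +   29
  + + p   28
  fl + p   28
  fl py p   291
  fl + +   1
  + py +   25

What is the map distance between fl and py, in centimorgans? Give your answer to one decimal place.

The two most frequent reciprocal classes, + + + and fl py p, are the parental types, so the F1 was + + + / fl py p.
The two rarest classes, fl + + and + py p, are the double crossovers. Comparing them with the parentals, only the fl allele has switched, so fl is the middle locus and the order is py – fl – p.
Crossovers in the py–fl interval produce the single-crossover classes + py + and fl + p (25 + 28 = 53) plus the double crossovers (2).
RF(py–fl) = (53 + 2) / 666 = 55/666 = 0.0826 → 8.3 centimorgans.

8.3 centimorgans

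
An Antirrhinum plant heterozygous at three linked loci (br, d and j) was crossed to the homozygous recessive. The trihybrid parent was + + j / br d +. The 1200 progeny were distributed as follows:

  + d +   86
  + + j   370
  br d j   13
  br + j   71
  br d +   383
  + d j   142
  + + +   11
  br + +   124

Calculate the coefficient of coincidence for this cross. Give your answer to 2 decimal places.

0.55

The two rarest classes, + + + and br d j, are the double crossovers. Comparing them with the parentals, only the j allele has switched, so j is the middle locus and the order is d – j – br.
d–j: (266 + 24)/1200 = 0.2417; j–br: (157 + 24)/1200 = 0.1508.
Expected DCO frequency = 0.2417 × 0.1508 ≈ 0.03645; observed = 24/1200 ≈ 0.02000.
Coefficient of coincidence = 0.02000/0.03645 ≈ 0.55.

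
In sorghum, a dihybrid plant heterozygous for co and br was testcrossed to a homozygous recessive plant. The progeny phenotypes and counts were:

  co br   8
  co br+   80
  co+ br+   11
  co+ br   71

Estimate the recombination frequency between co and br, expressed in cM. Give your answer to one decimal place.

The two most frequent classes, co+ br (71) and co br+ (80), are the parental types, so the F1 was co+ br / co br+.
The recombinant classes are co+ br+ and co br: 11 + 8 = 19.
Recombination frequency = 19/170 = 0.1118 ≈ 11.2%, i.e. 11.2 cM.

11.2 cM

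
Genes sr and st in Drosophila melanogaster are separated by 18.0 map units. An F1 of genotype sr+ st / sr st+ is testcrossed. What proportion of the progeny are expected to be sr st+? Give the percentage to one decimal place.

41.0%

A map distance of 18.0 map units corresponds to a recombination frequency of 0.180.
The F1 is sr+ st / sr st+, so sr st+ is a parental gamete class with expected frequency (1 − r)/2 = 0.820/2 = 0.4100.
That is 0.4100 = 41.0% of the progeny.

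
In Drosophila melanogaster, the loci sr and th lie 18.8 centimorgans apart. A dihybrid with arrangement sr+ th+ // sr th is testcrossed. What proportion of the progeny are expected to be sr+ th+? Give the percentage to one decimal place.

A map distance of 18.8 centimorgans corresponds to a recombination frequency of 0.188.
The F1 is sr+ th+ / sr th, so sr+ th+ is a parental gamete class with expected frequency (1 − r)/2 = 0.812/2 = 0.4060.
That is 0.4060 = 40.6% of the progeny.

40.6%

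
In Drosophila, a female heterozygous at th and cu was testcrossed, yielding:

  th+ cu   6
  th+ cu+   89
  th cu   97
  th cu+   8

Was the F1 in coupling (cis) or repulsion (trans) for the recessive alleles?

The two most frequent classes are th+ cu+ (89) and th cu (97); these are the parental (non-recombinant) types.
So the F1 carried th+ cu+ on one chromosome and th cu on the other — the recessive alleles are on the same chromosome (cis / coupling).

cis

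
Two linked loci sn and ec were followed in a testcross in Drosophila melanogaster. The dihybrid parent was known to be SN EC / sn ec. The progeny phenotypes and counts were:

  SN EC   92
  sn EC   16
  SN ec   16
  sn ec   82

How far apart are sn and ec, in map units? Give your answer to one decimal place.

15.5 map units

The recombinant classes are SN ec and sn EC: 16 + 16 = 32.
Recombination frequency = 32/206 = 0.1553 ≈ 15.5%, i.e. 15.5 map units.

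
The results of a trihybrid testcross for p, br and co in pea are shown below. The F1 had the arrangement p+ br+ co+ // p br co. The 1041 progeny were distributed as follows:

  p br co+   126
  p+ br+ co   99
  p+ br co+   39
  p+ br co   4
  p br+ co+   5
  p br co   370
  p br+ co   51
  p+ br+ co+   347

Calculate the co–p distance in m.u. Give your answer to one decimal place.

22.5 m.u.

The two rarest classes, p br+ co+ and p+ br co, are the double crossovers. Comparing them with the parentals, only the p allele has switched, so p is the middle locus and the order is br – p – co.
Crossovers in the p–co interval produce the single-crossover classes p+ br+ co and p br co+ (99 + 126 = 225) plus the double crossovers (9).
RF(p–co) = (225 + 9) / 1041 = 234/1041 = 0.2248 → 22.5 m.u.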